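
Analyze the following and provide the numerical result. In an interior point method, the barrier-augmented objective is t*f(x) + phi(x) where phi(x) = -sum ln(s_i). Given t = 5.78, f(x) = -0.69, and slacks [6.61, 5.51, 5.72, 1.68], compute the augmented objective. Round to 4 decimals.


Step 1: Compute log-barrier.
ln values: [1.8886, 1.7066, 1.744, 0.5188]
phi = -(1.8886 + 1.7066 + 1.744 + 0.5188) = -5.8579
Step 2: Compute augmented objective.
t*f(x) = 5.78*-0.69 = -3.9882
Total = -3.9882 - 5.8579 = -9.8461


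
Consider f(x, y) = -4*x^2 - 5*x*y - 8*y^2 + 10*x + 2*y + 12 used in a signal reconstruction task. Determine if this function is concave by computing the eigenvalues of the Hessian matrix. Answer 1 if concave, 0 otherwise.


The Hessian of f(x,y) = -4*x^2 - 5*x*y - 8*y^2 + 10*x + 2*y + 12 is:
H = [[-8, -5], [-5, -16]]
Trace = -8 - 16 = -24
Determinant = -8*-16 - (-5)^2 = 103
Discriminant = (-24)^2 - 4*103 = 164.0
Eigenvalues: lambda_1 = -18.4031, lambda_2 = -5.5969
The function is concave.

1


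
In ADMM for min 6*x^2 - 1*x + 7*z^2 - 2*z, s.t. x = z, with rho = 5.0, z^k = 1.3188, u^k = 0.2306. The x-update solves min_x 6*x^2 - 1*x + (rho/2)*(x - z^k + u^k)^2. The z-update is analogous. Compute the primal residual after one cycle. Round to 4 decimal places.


ADMM iteration with rho = 5.0, z^k = 1.3188, u^k = 0.2306
Step 1: x-update.
Minimize 6*x^2 - 1*x + (5.0/2)*(x - 1.3188 + 0.2306)^2
FOC: (2*6 + 5.0)*x = 1 + 5.0*(1.3188 - 0.2306)
x^{k+1} = 0.3789
Step 2: z-update.
Minimize 7*z^2 - 2*z + (5.0/2)*(0.3789 - z + 0.2306)^2
FOC: (2*7 + 5.0)*z = 2 + 5.0*(0.3789 + 0.2306)
z^{k+1} = 0.2657
Step 3: u-update.
u^{k+1} = 0.2306 + 0.3789 - 0.2657 = 0.3438
Step 4: Primal residual = |0.3789 - 0.2657| = 0.1132


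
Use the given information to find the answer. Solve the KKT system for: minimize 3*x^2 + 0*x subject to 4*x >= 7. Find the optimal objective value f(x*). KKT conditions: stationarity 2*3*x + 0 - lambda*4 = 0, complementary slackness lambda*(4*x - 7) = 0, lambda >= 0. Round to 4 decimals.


Step 1: Try lambda = 0 (constraint inactive).
x_unc = 0/(2*3) = 0.0
Check: 4*0.0 = 0.0 < 7 -- violated!
Step 2: Constraint must be active: 4*x = 7
x* = 7/4 = 1.75
lambda = (2*3*1.75 + 0)/4 = 2.625
Step 3: Compute optimal value.
f(x*) = 3*1.75^2 + 0*1.75 = 9.1875


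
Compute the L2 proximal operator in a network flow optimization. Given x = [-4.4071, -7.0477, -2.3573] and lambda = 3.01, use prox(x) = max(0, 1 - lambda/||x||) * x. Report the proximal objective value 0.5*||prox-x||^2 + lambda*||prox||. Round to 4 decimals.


Step 1: Compute ||x||.
||x|| = 8.64
Step 2: Compute scaling factor.
scale = max(0, 1 - 3.01/8.64) = 0.6516
Step 3: prox(x) = [-2.8718, -4.5924, -1.5361]
||prox(x)|| = 5.63
Step 4: Proximal objective.
0.5*||prox-x||^2 = 4.5301
lambda*||prox|| = 16.9463
Total = 21.4763


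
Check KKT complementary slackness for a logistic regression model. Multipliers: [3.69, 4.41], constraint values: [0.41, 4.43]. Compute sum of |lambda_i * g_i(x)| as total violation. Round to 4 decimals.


KKT complementary slackness check:
lambda_1 * g_1 = 3.69 * 0.41 = 1.5129
lambda_2 * g_2 = 4.41 * 4.43 = 19.5363
Total violation = 1.5129 + 19.5363 = 21.0492


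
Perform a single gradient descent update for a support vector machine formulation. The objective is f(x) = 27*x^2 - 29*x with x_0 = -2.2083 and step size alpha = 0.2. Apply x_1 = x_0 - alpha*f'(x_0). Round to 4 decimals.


We compute the gradient at x_0 and apply the update.
f'(x) = 54*x - 29
f'(-2.2083) = 54*-2.2083 - 29 = -148.2482
x_1 = -2.2083 - 0.2*-148.2482 = 27.4413


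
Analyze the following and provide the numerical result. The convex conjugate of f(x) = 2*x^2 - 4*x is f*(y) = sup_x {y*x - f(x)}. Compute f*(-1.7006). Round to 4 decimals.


f*(y) = sup_x {y*x - a*x^2 - b*x} = sup_x {(y-b)*x - a*x^2}
FOC: (y - b) - 2a*x = 0 => x* = (y - b)/(2a)
x* = (-1.7006 + 4)/(2*2) = 0.5749
f*(-1.7006) = (y-b)^2/(4a) = (-1.7006 + 4)^2/(4*2)
= 5.2872/8 = 0.6609


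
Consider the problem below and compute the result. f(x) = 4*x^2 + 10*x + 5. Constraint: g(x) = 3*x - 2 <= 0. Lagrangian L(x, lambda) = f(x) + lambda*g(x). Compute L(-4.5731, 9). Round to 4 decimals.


Step 1: Evaluate f(x).
f(-4.5731) = 4*(-4.5731)^2 + 10*(-4.5731) + 5 = 42.922
Step 2: Evaluate g(x).
g(-4.5731) = 3*-4.5731 - 2 = -15.7193
Step 3: Compute Lagrangian.
L = 42.922 + 9*-15.7193 = -98.5517


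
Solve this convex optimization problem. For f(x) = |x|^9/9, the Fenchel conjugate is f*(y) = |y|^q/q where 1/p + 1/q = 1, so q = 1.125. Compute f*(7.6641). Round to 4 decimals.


The conjugate exponent q satisfies 1/p + 1/q = 1.
p = 9, so q = 9/(9 - 1) = 1.125
|y|^q = 7.6641^1.125 = 9.886
f*(7.6641) = 9.886 / 1.125 = 8.7875


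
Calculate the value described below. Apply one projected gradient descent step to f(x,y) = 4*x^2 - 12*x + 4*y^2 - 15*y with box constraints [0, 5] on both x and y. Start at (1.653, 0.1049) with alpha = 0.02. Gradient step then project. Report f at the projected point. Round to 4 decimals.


Step 1: Compute gradient at (1.653, 0.1049).
grad_x = 2*4*1.653 - 12 = 1.224
grad_y = 2*4*0.1049 - 15 = -14.1608
Step 2: Gradient step.
x_raw = 1.653 - 0.02*1.224 = 1.6285
y_raw = 0.1049 - 0.02*-14.1608 = 0.3881
Step 3: Project onto [0, 5].
x_proj = clip(1.6285) = 1.6285
y_proj = clip(0.3881) = 0.3881
Step 4: Evaluate f.
f(1.6285, 0.3881) = -14.1531


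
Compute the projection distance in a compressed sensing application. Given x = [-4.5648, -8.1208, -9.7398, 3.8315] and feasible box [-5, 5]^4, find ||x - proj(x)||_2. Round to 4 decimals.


Project each component onto [-5, 5].
clip(-4.5648) = -4.5648, clip(-8.1208) = -5.0, clip(-9.7398) = -5.0, clip(3.8315) = 3.8315
Projection = [-4.5648, -5.0, -5.0, 3.8315]
Squared diffs: [0.0, 9.7394, 22.4657, 0.0]
Distance = sqrt(32.2051) = 5.675


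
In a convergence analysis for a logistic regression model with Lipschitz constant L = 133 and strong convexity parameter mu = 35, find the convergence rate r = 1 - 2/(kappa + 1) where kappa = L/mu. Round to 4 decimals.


Step 1: Compute the condition number.
kappa = L/mu = 133/35 = 3.8
Step 2: Compute the convergence rate.
r = 1 - 2/(kappa + 1) = 1 - 2*mu/(L + mu) = (L - mu)/(L + mu) = 98/168 = 0.5833


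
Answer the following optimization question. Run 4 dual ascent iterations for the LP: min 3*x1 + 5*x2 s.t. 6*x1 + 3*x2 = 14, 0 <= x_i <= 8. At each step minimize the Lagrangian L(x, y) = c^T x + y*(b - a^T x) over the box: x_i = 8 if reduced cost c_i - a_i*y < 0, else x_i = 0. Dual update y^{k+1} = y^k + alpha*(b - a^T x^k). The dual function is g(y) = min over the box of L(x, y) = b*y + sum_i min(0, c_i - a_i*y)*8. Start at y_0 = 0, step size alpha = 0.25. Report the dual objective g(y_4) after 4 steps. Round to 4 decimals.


Dual ascent for LP: min 3*x1 + 5*x2, 6*x1 + 3*x2 = 14, 0 <= x_i <= 8
Step 1: y^k = 0.0, reduced costs: (3.0, 5.0)
  x^k = (0.0, 0.0), subgradient = b - a^T x = 14.0
  y^{k+1} = 0.0 + 0.25*14.0 = 3.5
Step 2: y^k = 3.5, reduced costs: (-18.0, -5.5)
  x^k = (8.0, 8.0), subgradient = b - a^T x = -58.0
  y^{k+1} = 3.5 + 0.25*-58.0 = -11.0
Step 3: y^k = -11.0, reduced costs: (69.0, 38.0)
  x^k = (0.0, 0.0), subgradient = b - a^T x = 14.0
  y^{k+1} = -11.0 + 0.25*14.0 = -7.5
Step 4: y^k = -7.5, reduced costs: (48.0, 27.5)
  x^k = (0.0, 0.0), subgradient = b - a^T x = 14.0
  y^{k+1} = -7.5 + 0.25*14.0 = -4.0
Dual objective at y_4 = -4.0: reduced costs (27.0, 17.0), box minimizer x = (0.0, 0.0)
g(y_4) = b*y + (c1 - a1*y)*x1 + (c2 - a2*y)*x2 = 14*(-4.0) + 27.0*0.0 + 17.0*0.0 = -56.0 + 0.0 + 0.0 = -56.0


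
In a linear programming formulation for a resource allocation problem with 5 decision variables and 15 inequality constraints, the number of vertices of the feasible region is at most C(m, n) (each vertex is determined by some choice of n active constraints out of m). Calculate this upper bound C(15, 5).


Each vertex corresponds to some choice of n active constraints out of m, so the number of vertices is at most C(m, n) = m! / (n!(m-n)!).
m = 15, n = 5
Numerator: 15 * 14 * 13 * 12 * 11
Denominator: 5! = 120
C(15, 5) = 3003


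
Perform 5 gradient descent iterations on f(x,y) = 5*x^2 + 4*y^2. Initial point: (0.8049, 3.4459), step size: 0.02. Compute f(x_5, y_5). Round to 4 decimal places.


Gradient descent on f(x,y) = 5*x^2 + 4*y^2.
Starting point: (0.8049, 3.4459), alpha = 0.02
Step 1: grad_x = 2*5*0.8049 = 8.049, grad_y = 2*4*3.4459 = 27.5672
  x_1 = 0.8049 - 0.02*8.049 = 0.6439
  y_1 = 3.4459 - 0.02*27.5672 = 2.8946
Step 2: grad_x = 2*5*0.6439 = 6.4392, grad_y = 2*4*2.8946 = 23.1564
  x_2 = 0.6439 - 0.02*6.4392 = 0.5151
  y_2 = 2.8946 - 0.02*23.1564 = 2.4314
Step 3: grad_x = 2*5*0.5151 = 5.1514, grad_y = 2*4*2.4314 = 19.4514
  x_3 = 0.5151 - 0.02*5.1514 = 0.4121
  y_3 = 2.4314 - 0.02*19.4514 = 2.0424
Step 4: grad_x = 2*5*0.4121 = 4.1211, grad_y = 2*4*2.0424 = 16.3392
  x_4 = 0.4121 - 0.02*4.1211 = 0.3297
  y_4 = 2.0424 - 0.02*16.3392 = 1.7156
Step 5: grad_x = 2*5*0.3297 = 3.2969, grad_y = 2*4*1.7156 = 13.7249
  x_5 = 0.3297 - 0.02*3.2969 = 0.2637
  y_5 = 1.7156 - 0.02*13.7249 = 1.4411
f(0.2637, 1.4411) = 5*0.2637^2 + 4*1.4411^2 = 8.6551


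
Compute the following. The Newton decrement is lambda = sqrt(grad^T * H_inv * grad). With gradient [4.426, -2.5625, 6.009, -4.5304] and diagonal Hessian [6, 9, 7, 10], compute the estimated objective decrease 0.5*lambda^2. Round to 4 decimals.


Step 1: H is diagonal, so H^(-1) * g = [0.7377, -0.2847, 0.8584, -0.453].
Step 2: g^T H^(-1) g = sum_i g_i^2 / H_ii
  = (4.426)^2/6 + (-2.5625)^2/9 + (6.009)^2/7 + (-4.5304)^2/10
  = 3.2649 + 0.7296 + 5.1583 + 2.0525 = 11.2053
Step 3: Objective decrease = 0.5 * g^T H^(-1) g = 5.6026


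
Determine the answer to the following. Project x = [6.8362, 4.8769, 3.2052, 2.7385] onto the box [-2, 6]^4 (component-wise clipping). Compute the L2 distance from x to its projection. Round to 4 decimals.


Project each component onto [-2, 6].
clip(6.8362) = 6.0, clip(4.8769) = 4.8769, clip(3.2052) = 3.2052, clip(2.7385) = 2.7385
Projection = [6.0, 4.8769, 3.2052, 2.7385]
Squared diffs: [0.6992, 0.0, 0.0, 0.0]
Distance = sqrt(0.6992) = 0.8362


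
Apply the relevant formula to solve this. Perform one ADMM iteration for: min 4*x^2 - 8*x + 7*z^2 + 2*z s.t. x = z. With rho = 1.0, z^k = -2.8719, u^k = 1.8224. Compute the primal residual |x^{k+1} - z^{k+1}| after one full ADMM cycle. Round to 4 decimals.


ADMM iteration with rho = 1.0, z^k = -2.8719, u^k = 1.8224
Step 1: x-update.
Minimize 4*x^2 - 8*x + (1.0/2)*(x + 2.8719 + 1.8224)^2
FOC: (2*4 + 1.0)*x = 8 + 1.0*(-2.8719 - 1.8224)
x^{k+1} = 0.3673
Step 2: z-update.
Minimize 7*z^2 + 2*z + (1.0/2)*(0.3673 - z + 1.8224)^2
FOC: (2*7 + 1.0)*z = -2 + 1.0*(0.3673 + 1.8224)
z^{k+1} = 0.0126
Step 3: u-update.
u^{k+1} = 1.8224 + 0.3673 - 0.0126 = 2.1771
Step 4: Primal residual = |0.3673 - 0.0126| = 0.3547


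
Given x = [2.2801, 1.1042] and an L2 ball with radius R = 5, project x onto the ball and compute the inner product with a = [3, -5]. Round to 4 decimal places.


Step 1: Compute ||x|| (intermediates to 6 decimals).
||x|| = sqrt(2.2801^2 + 1.1042^2) = 2.5334
Step 2: Project.
Since ||x|| <= R, proj = x (no scaling needed).
proj(x) = [2.2801, 1.1042]
Step 3: Dot product.
a^T * proj(x) = 3*2.2801 - 5*1.1042 = 1.3193


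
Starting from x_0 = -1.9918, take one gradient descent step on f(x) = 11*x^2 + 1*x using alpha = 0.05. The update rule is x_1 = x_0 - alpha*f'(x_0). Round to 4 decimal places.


We compute the gradient at x_0 and apply the update.
f'(x) = 22*x + 1
f'(-1.9918) = 22*-1.9918 + 1 = -42.8196
x_1 = -1.9918 - 0.05*-42.8196 = 0.1492


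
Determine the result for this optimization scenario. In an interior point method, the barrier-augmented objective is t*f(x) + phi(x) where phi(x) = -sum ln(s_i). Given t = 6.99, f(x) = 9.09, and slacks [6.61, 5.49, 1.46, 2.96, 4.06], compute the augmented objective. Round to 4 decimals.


Step 1: Compute log-barrier.
ln values: [1.8886, 1.7029, 0.3784, 1.0852, 1.4012]
phi = -(1.8886 + 1.7029 + 0.3784 + 1.0852 + 1.4012) = -6.4563
Step 2: Compute augmented objective.
t*f(x) = 6.99*9.09 = 63.5391
Total = 63.5391 - 6.4563 = 57.0828


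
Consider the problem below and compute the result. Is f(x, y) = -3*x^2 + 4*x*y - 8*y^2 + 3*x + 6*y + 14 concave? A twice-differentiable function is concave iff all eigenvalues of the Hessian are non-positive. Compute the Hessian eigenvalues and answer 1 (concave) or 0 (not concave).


The Hessian of f(x,y) = -3*x^2 + 4*x*y - 8*y^2 + 3*x + 6*y + 14 is:
H = [[-6, 4], [4, -16]]
Trace = -6 - 16 = -22
Determinant = -6*-16 - (4)^2 = 80
Discriminant = (-22)^2 - 4*80 = 164.0
Eigenvalues: lambda_1 = -17.4031, lambda_2 = -4.5969
The function is concave.

1


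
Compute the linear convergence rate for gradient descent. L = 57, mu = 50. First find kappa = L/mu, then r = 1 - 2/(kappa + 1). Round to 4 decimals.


Step 1: Compute the condition number.
kappa = L/mu = 57/50 = 1.14
Step 2: Compute the convergence rate.
r = 1 - 2/(kappa + 1) = 1 - 2*mu/(L + mu) = (L - mu)/(L + mu) = 7/107 = 0.0654


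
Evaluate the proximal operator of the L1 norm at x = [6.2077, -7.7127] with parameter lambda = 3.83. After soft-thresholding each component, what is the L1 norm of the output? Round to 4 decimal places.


Soft-thresholding with lambda = 3.83:
prox(6.2077) = sign(6.2077)*max(|6.2077| - 3.83, 0) = 2.3777
prox(-7.7127) = sign(-7.7127)*max(|-7.7127| - 3.83, 0) = -3.8827
prox(x) = [2.3777, -3.8827]
||prox(x)||_1 = 2.3777 + 3.8827 = 6.2604


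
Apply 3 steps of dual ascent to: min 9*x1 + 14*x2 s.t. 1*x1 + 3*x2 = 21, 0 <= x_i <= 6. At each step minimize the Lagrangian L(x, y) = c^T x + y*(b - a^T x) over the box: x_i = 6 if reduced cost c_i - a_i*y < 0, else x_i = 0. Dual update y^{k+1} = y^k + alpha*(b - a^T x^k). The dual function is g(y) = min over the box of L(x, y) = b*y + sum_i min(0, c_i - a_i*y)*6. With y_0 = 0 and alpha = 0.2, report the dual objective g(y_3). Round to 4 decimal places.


Dual ascent for LP: min 9*x1 + 14*x2, 1*x1 + 3*x2 = 21, 0 <= x_i <= 6
Step 1: y^k = 0.0, reduced costs: (9.0, 14.0)
  x^k = (0.0, 0.0), subgradient = b - a^T x = 21.0
  y^{k+1} = 0.0 + 0.2*21.0 = 4.2
Step 2: y^k = 4.2, reduced costs: (4.8, 1.4)
  x^k = (0.0, 0.0), subgradient = b - a^T x = 21.0
  y^{k+1} = 4.2 + 0.2*21.0 = 8.4
Step 3: y^k = 8.4, reduced costs: (0.6, -11.2)
  x^k = (0.0, 6.0), subgradient = b - a^T x = 3.0
  y^{k+1} = 8.4 + 0.2*3.0 = 9.0
Dual objective at y_3 = 9.0: reduced costs (0.0, -13.0), box minimizer x = (0.0, 6.0)
g(y_3) = b*y + (c1 - a1*y)*x1 + (c2 - a2*y)*x2 = 21*9.0 + 0.0*0.0 + (-13.0)*6.0 = 189.0 + 0.0 - 78.0 = 111.0


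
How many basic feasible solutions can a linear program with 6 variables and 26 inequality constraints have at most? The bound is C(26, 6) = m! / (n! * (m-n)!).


Each vertex corresponds to some choice of n active constraints out of m, so the number of vertices is at most C(m, n) = m! / (n!(m-n)!).
m = 26, n = 6
Numerator: 26 * 25 * 24 * 23 * 22 * 21
Denominator: 6! = 720
C(26, 6) = 230230


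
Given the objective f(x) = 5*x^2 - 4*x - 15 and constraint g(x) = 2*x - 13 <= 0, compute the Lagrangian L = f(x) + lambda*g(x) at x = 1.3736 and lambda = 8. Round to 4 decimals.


Step 1: Evaluate f(x).
f(1.3736) = 5*1.3736^2 - 4*1.3736 - 15 = -11.0605
Step 2: Evaluate g(x).
g(1.3736) = 2*1.3736 - 13 = -10.2528
Step 3: Compute Lagrangian.
L = -11.0605 + 8*-10.2528 = -93.0829


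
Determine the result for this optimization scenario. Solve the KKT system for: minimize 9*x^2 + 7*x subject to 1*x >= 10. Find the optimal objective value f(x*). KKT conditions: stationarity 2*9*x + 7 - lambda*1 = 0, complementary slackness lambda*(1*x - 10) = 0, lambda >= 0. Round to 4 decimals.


Step 1: Try lambda = 0 (constraint inactive).
x_unc = -7/(2*9) = -0.3889
Check: 1*-0.3889 = -0.3889 < 10 -- violated!
Step 2: Constraint must be active: 1*x = 10
x* = 10/1 = 10.0
lambda = (2*9*10.0 + 7)/1 = 187.0
Step 3: Compute optimal value.
f(x*) = 9*10.0^2 + 7*10.0 = 970.0


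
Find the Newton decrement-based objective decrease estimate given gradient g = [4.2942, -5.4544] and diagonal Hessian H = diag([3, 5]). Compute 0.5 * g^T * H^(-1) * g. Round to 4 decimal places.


Step 1: H is diagonal, so H^(-1) * g = [1.4314, -1.0909].
Step 2: g^T H^(-1) g = sum_i g_i^2 / H_ii
  = (4.2942)^2/3 + (-5.4544)^2/5
  = 6.1467 + 5.9501 = 12.0968
Step 3: Objective decrease = 0.5 * g^T H^(-1) g = 6.0484


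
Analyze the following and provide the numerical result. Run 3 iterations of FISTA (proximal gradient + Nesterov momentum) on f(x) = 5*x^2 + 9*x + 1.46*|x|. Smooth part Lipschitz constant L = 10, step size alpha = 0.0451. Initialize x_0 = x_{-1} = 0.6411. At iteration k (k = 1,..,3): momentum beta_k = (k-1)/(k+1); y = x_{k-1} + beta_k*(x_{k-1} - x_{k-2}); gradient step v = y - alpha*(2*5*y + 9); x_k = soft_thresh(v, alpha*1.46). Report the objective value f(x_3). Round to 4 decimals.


FISTA on f(x) = 5*x^2 + 9*x + 1.46*|x|
L = 10, alpha = 0.0451
Iteration 1: beta = 0.0, y = 0.6411 + 0.0*(0.6411 - 0.6411) = 0.6411
  grad(y) = 15.411, v = y - alpha*grad = -0.0539
  prox(v) = soft_thresh(-0.0539, 0.0658) = 0.0
Iteration 2: beta = 0.3333, y = 0.0 + 0.3333*(0.0 - 0.6411) = -0.2137
  grad(y) = 6.863, v = y - alpha*grad = -0.5232
  prox(v) = soft_thresh(-0.5232, 0.0658) = -0.4574
Iteration 3: beta = 0.5, y = -0.4574 + 0.5*(-0.4574 - 0.0) = -0.6861
  grad(y) = 2.1394, v = y - alpha*grad = -0.7825
  prox(v) = soft_thresh(-0.7825, 0.0658) = -0.7167
f(x_3) = 5*(-0.7167)^2 + 9*(-0.7167) + 1.46*|-0.7167| = -2.8356


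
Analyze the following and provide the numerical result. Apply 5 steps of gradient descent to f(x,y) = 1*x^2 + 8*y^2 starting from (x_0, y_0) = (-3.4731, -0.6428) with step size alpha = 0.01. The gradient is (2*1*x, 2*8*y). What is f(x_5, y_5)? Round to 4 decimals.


Gradient descent on f(x,y) = 1*x^2 + 8*y^2.
Starting point: (-3.4731, -0.6428), alpha = 0.01
Step 1: grad_x = 2*1*-3.4731 = -6.9462, grad_y = 2*8*-0.6428 = -10.2848
  x_1 = -3.4731 - 0.01*-6.9462 = -3.4036
  y_1 = -0.6428 - 0.01*-10.2848 = -0.54
Step 2: grad_x = 2*1*-3.4036 = -6.8073, grad_y = 2*8*-0.54 = -8.6392
  x_2 = -3.4036 - 0.01*-6.8073 = -3.3356
  y_2 = -0.54 - 0.01*-8.6392 = -0.4536
Step 3: grad_x = 2*1*-3.3356 = -6.6711, grad_y = 2*8*-0.4536 = -7.257
  x_3 = -3.3356 - 0.01*-6.6711 = -3.2689
  y_3 = -0.4536 - 0.01*-7.257 = -0.381
Step 4: grad_x = 2*1*-3.2689 = -6.5377, grad_y = 2*8*-0.381 = -6.0958
  x_4 = -3.2689 - 0.01*-6.5377 = -3.2035
  y_4 = -0.381 - 0.01*-6.0958 = -0.32
Step 5: grad_x = 2*1*-3.2035 = -6.407, grad_y = 2*8*-0.32 = -5.1205
  x_5 = -3.2035 - 0.01*-6.407 = -3.1394
  y_5 = -0.32 - 0.01*-5.1205 = -0.2688
f(-3.1394, -0.2688) = 1*(-3.1394)^2 + 8*(-0.2688)^2 = 10.434


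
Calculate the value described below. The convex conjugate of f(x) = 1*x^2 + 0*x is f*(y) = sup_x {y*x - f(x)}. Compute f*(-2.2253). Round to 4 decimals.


f*(y) = sup_x {y*x - a*x^2 - b*x} = sup_x {(y-b)*x - a*x^2}
FOC: (y - b) - 2a*x = 0 => x* = (y - b)/(2a)
x* = (-2.2253 - 0)/(2*1) = -1.1127
f*(-2.2253) = (y-b)^2/(4a) = (-2.2253 - 0)^2/(4*1)
= 4.952/4 = 1.238


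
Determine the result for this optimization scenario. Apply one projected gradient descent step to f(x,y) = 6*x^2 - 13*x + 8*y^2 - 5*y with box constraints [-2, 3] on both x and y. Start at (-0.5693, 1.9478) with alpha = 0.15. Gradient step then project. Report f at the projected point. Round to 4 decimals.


Step 1: Compute gradient at (-0.5693, 1.9478).
grad_x = 2*6*-0.5693 - 13 = -19.8316
grad_y = 2*8*1.9478 - 5 = 26.1648
Step 2: Gradient step.
x_raw = -0.5693 - 0.15*-19.8316 = 2.4054
y_raw = 1.9478 - 0.15*26.1648 = -1.9769
Step 3: Project onto [-2, 3].
x_proj = clip(2.4054) = 2.4054
y_proj = clip(-1.9769) = -1.9769
Step 4: Evaluate f.
f(2.4054, -1.9769) = 44.5964


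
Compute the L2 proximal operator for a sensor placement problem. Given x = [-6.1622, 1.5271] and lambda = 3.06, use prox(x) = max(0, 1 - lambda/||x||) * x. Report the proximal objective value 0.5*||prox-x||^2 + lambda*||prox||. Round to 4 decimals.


Step 1: Compute ||x||.
||x|| = 6.3486
Step 2: Compute scaling factor.
scale = max(0, 1 - 3.06/6.3486) = 0.518
Step 3: prox(x) = [-3.192, 0.791]
||prox(x)|| = 3.2886
Step 4: Proximal objective.
0.5*||prox-x||^2 = 4.6818
lambda*||prox|| = 10.0631
Total = 14.7449


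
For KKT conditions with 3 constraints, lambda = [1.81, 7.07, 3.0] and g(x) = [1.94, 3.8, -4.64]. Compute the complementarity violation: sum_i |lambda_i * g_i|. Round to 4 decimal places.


KKT complementary slackness check:
lambda_1 * g_1 = 1.81 * 1.94 = 3.5114
lambda_2 * g_2 = 7.07 * 3.8 = 26.866
lambda_3 * g_3 = 3.0 * -4.64 = -13.92
Total violation = 3.5114 + 26.866 + 13.92 = 44.2974


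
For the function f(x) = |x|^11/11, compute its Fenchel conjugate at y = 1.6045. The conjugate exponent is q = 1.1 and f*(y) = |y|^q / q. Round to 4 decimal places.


The conjugate exponent q satisfies 1/p + 1/q = 1.
p = 11, so q = 11/(11 - 1) = 1.1
|y|^q = 1.6045^1.1 = 1.6822
f*(1.6045) = 1.6822 / 1.1 = 1.5293


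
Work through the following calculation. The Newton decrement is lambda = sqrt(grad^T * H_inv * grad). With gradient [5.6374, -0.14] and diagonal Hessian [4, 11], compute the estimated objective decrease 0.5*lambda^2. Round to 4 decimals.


Step 1: H is diagonal, so H^(-1) * g = [1.4094, -0.0127].
Step 2: g^T H^(-1) g = sum_i g_i^2 / H_ii
  = (5.6374)^2/4 + (-0.14)^2/11
  = 7.9451 + 0.0018 = 7.9469
Step 3: Objective decrease = 0.5 * g^T H^(-1) g = 3.9734


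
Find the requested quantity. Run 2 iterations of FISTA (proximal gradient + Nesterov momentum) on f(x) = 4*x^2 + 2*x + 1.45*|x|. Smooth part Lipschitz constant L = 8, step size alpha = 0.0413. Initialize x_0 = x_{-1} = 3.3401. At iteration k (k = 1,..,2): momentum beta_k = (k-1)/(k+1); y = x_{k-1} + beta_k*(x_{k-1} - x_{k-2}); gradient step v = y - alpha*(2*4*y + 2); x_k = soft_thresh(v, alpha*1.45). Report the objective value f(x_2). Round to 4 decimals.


FISTA on f(x) = 4*x^2 + 2*x + 1.45*|x|
L = 8, alpha = 0.0413
Iteration 1: beta = 0.0, y = 3.3401 + 0.0*(3.3401 - 3.3401) = 3.3401
  grad(y) = 28.7208, v = y - alpha*grad = 2.1539
  prox(v) = soft_thresh(2.1539, 0.0599) = 2.094
Iteration 2: beta = 0.3333, y = 2.094 + 0.3333*(2.094 - 3.3401) = 1.6787
  grad(y) = 15.4296, v = y - alpha*grad = 1.0415
  prox(v) = soft_thresh(1.0415, 0.0599) = 0.9816
f(x_2) = 4*0.9816^2 + 2*0.9816 + 1.45*|0.9816| = 7.2403


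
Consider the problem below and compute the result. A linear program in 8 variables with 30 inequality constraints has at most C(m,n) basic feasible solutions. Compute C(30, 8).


Each vertex corresponds to some choice of n active constraints out of m, so the number of vertices is at most C(m, n) = m! / (n!(m-n)!).
m = 30, n = 8
Numerator: 30 * 29 * 28 * 27 * 26 * 25 * 24 * 23
Denominator: 8! = 40320
C(30, 8) = 5852925


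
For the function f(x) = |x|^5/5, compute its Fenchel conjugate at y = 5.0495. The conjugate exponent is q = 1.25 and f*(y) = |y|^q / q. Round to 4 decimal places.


The conjugate exponent q satisfies 1/p + 1/q = 1.
p = 5, so q = 5/(5 - 1) = 1.25
|y|^q = 5.0495^1.25 = 7.5694
f*(5.0495) = 7.5694 / 1.25 = 6.0555


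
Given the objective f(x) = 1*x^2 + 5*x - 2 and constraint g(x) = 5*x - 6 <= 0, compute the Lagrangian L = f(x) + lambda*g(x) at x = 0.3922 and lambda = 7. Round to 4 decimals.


Step 1: Evaluate f(x).
f(0.3922) = 1*0.3922^2 + 5*0.3922 - 2 = 0.1148
Step 2: Evaluate g(x).
g(0.3922) = 5*0.3922 - 6 = -4.039
Step 3: Compute Lagrangian.
L = 0.1148 + 7*-4.039 = -28.1582


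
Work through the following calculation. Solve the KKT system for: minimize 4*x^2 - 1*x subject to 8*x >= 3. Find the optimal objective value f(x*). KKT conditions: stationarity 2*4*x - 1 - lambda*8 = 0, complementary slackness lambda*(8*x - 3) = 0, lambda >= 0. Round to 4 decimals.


Step 1: Try lambda = 0 (constraint inactive).
x_unc = 1/(2*4) = 0.125
Check: 8*0.125 = 1.0 < 3 -- violated!
Step 2: Constraint must be active: 8*x = 3
x* = 3/8 = 0.375
lambda = (2*4*0.375 - 1)/8 = 0.25
Step 3: Compute optimal value.
f(x*) = 4*0.375^2 - 1*0.375 = 0.1875


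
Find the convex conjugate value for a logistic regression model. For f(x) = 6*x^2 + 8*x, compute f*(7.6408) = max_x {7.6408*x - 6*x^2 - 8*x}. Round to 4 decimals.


f*(y) = sup_x {y*x - a*x^2 - b*x} = sup_x {(y-b)*x - a*x^2}
FOC: (y - b) - 2a*x = 0 => x* = (y - b)/(2a)
x* = (7.6408 - 8)/(2*6) = -0.0299
f*(7.6408) = (y-b)^2/(4a) = (7.6408 - 8)^2/(4*6)
= 0.129/24 = 0.0054


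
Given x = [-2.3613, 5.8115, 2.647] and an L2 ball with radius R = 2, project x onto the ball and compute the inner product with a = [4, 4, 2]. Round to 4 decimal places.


Step 1: Compute ||x|| (intermediates to 6 decimals).
||x|| = sqrt((-2.3613)^2 + 5.8115^2 + 2.647^2) = 6.808515
Step 2: Project.
Since ||x|| > R, scale = R/||x|| = 2/6.808515 = 0.29375, proj(x) = scale * x
proj(x) = [-0.693632, 1.707128, 0.777556]
Step 3: Dot product.
a^T * proj(x) = 4*(-0.693632) + 4*1.707128 + 2*0.777556 = 5.6091


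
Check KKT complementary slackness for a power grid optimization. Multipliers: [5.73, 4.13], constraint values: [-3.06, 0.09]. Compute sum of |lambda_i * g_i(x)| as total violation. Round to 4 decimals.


KKT complementary slackness check:
lambda_1 * g_1 = 5.73 * -3.06 = -17.5338
lambda_2 * g_2 = 4.13 * 0.09 = 0.3717
Total violation = 17.5338 + 0.3717 = 17.9055


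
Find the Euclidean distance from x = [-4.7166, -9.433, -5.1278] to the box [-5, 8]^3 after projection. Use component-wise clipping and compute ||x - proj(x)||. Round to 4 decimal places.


Project each component onto [-5, 8].
clip(-4.7166) = -4.7166, clip(-9.433) = -5.0, clip(-5.1278) = -5.0
Projection = [-4.7166, -5.0, -5.0]
Squared diffs: [0.0, 19.6515, 0.0163]
Distance = sqrt(19.6678) = 4.4348


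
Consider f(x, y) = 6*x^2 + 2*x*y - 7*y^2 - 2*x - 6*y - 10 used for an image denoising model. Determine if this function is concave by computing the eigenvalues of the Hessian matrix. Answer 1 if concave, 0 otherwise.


The Hessian of f(x,y) = 6*x^2 + 2*x*y - 7*y^2 - 2*x - 6*y - 10 is:
H = [[12, 2], [2, -14]]
Trace = 12 - 14 = -2
Determinant = 12*-14 - (2)^2 = -172
Discriminant = (-2)^2 - 4*-172 = 692.0
Eigenvalues: lambda_1 = -14.1529, lambda_2 = 12.1529
The function is not concave.

0


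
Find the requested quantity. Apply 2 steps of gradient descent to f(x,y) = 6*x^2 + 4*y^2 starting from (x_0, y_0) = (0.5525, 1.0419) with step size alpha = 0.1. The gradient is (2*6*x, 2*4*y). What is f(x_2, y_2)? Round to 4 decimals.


Gradient descent on f(x,y) = 6*x^2 + 4*y^2.
Starting point: (0.5525, 1.0419), alpha = 0.1
Step 1: grad_x = 2*6*0.5525 = 6.63, grad_y = 2*4*1.0419 = 8.3352
  x_1 = 0.5525 - 0.1*6.63 = -0.1105
  y_1 = 1.0419 - 0.1*8.3352 = 0.2084
Step 2: grad_x = 2*6*-0.1105 = -1.326, grad_y = 2*4*0.2084 = 1.667
  x_2 = -0.1105 - 0.1*-1.326 = 0.0221
  y_2 = 0.2084 - 0.1*1.667 = 0.0417
f(0.0221, 0.0417) = 6*0.0221^2 + 4*0.0417^2 = 0.0099


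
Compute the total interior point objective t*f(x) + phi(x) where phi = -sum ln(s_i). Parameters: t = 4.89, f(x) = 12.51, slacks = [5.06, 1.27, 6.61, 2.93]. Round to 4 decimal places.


Step 1: Compute log-barrier.
ln values: [1.6214, 0.239, 1.8886, 1.075]
phi = -(1.6214 + 0.239 + 1.8886 + 1.075) = -4.824
Step 2: Compute augmented objective.
t*f(x) = 4.89*12.51 = 61.1739
Total = 61.1739 - 4.824 = 56.3499


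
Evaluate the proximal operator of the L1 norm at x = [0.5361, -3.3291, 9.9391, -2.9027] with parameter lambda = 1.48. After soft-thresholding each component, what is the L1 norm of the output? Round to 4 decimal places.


Soft-thresholding with lambda = 1.48:
prox(0.5361) = sign(0.5361)*max(|0.5361| - 1.48, 0) = 0.0
prox(-3.3291) = sign(-3.3291)*max(|-3.3291| - 1.48, 0) = -1.8491
prox(9.9391) = sign(9.9391)*max(|9.9391| - 1.48, 0) = 8.4591
prox(-2.9027) = sign(-2.9027)*max(|-2.9027| - 1.48, 0) = -1.4227
prox(x) = [0.0, -1.8491, 8.4591, -1.4227]
||prox(x)||_1 = 0.0 + 1.8491 + 8.4591 + 1.4227 = 11.7309


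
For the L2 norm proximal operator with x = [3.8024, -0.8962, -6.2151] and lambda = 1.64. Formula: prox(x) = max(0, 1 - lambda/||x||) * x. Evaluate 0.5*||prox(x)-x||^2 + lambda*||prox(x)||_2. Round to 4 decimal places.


Step 1: Compute ||x||.
||x|| = 7.3409
Step 2: Compute scaling factor.
scale = max(0, 1 - 1.64/7.3409) = 0.7766
Step 3: prox(x) = [2.9529, -0.696, -4.8266]
||prox(x)|| = 5.7009
Step 4: Proximal objective.
0.5*||prox-x||^2 = 1.3448
lambda*||prox|| = 9.3495
Total = 10.6943


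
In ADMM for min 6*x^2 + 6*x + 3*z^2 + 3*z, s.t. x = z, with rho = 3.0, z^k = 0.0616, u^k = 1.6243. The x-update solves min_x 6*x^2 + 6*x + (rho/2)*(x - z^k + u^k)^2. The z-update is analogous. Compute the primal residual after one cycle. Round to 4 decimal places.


ADMM iteration with rho = 3.0, z^k = 0.0616, u^k = 1.6243
Step 1: x-update.
Minimize 6*x^2 + 6*x + (3.0/2)*(x - 0.0616 + 1.6243)^2
FOC: (2*6 + 3.0)*x = -6 + 3.0*(0.0616 - 1.6243)
x^{k+1} = -0.7125
Step 2: z-update.
Minimize 3*z^2 + 3*z + (3.0/2)*(-0.7125 - z + 1.6243)^2
FOC: (2*3 + 3.0)*z = -3 + 3.0*(-0.7125 + 1.6243)
z^{k+1} = -0.0294
Step 3: u-update.
u^{k+1} = 1.6243 - 0.7125 + 0.0294 = 0.9412
Step 4: Primal residual = |-0.7125 + 0.0294| = 0.6831


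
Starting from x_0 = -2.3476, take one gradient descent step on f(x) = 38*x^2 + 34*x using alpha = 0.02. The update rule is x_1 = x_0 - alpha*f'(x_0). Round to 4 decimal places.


We compute the gradient at x_0 and apply the update.
f'(x) = 76*x + 34
f'(-2.3476) = 76*-2.3476 + 34 = -144.4176
x_1 = -2.3476 - 0.02*-144.4176 = 0.5408


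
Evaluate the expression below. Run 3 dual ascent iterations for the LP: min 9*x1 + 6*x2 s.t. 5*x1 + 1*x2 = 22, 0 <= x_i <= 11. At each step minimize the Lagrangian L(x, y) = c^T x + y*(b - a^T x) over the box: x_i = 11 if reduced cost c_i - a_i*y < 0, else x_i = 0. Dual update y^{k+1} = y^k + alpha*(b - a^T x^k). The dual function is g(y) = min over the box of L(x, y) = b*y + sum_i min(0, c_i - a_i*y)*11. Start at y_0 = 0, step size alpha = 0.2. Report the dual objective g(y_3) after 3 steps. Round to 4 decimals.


Dual ascent for LP: min 9*x1 + 6*x2, 5*x1 + 1*x2 = 22, 0 <= x_i <= 11
Step 1: y^k = 0.0, reduced costs: (9.0, 6.0)
  x^k = (0.0, 0.0), subgradient = b - a^T x = 22.0
  y^{k+1} = 0.0 + 0.2*22.0 = 4.4
Step 2: y^k = 4.4, reduced costs: (-13.0, 1.6)
  x^k = (11.0, 0.0), subgradient = b - a^T x = -33.0
  y^{k+1} = 4.4 + 0.2*-33.0 = -2.2
Step 3: y^k = -2.2, reduced costs: (20.0, 8.2)
  x^k = (0.0, 0.0), subgradient = b - a^T x = 22.0
  y^{k+1} = -2.2 + 0.2*22.0 = 2.2
Dual objective at y_3 = 2.2: reduced costs (-2.0, 3.8), box minimizer x = (11.0, 0.0)
g(y_3) = b*y + (c1 - a1*y)*x1 + (c2 - a2*y)*x2 = 22*2.2 + (-2.0)*11.0 + 3.8*0.0 = 48.4 - 22.0 + 0.0 = 26.4


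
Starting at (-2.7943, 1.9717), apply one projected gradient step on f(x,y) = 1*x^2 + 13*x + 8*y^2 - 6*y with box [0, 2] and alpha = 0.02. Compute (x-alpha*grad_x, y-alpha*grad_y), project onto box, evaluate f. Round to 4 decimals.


Step 1: Compute gradient at (-2.7943, 1.9717).
grad_x = 2*1*-2.7943 + 13 = 7.4114
grad_y = 2*8*1.9717 - 6 = 25.5472
Step 2: Gradient step.
x_raw = -2.7943 - 0.02*7.4114 = -2.9425
y_raw = 1.9717 - 0.02*25.5472 = 1.4608
Step 3: Project onto [0, 2].
x_proj = clip(-2.9425) = 0.0
y_proj = clip(1.4608) = 1.4608
Step 4: Evaluate f.
f(0.0, 1.4608) = 8.3059


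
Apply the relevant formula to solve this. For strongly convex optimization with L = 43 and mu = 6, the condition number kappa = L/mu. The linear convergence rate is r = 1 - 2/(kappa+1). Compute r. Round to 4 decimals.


Step 1: Compute the condition number.
kappa = L/mu = 43/6 = 7.1667
Step 2: Compute the convergence rate.
r = 1 - 2/(kappa + 1) = 1 - 2*mu/(L + mu) = (L - mu)/(L + mu) = 37/49 = 0.7551


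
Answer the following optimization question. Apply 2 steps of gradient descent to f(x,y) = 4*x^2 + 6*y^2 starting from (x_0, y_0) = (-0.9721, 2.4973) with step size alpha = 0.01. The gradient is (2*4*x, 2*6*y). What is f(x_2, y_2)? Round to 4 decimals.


Gradient descent on f(x,y) = 4*x^2 + 6*y^2.
Starting point: (-0.9721, 2.4973), alpha = 0.01
Step 1: grad_x = 2*4*-0.9721 = -7.7768, grad_y = 2*6*2.4973 = 29.9676
  x_1 = -0.9721 - 0.01*-7.7768 = -0.8943
  y_1 = 2.4973 - 0.01*29.9676 = 2.1976
Step 2: grad_x = 2*4*-0.8943 = -7.1547, grad_y = 2*6*2.1976 = 26.3715
  x_2 = -0.8943 - 0.01*-7.1547 = -0.8228
  y_2 = 2.1976 - 0.01*26.3715 = 1.9339
f(-0.8228, 1.9339) = 4*(-0.8228)^2 + 6*1.9339^2 = 25.1479


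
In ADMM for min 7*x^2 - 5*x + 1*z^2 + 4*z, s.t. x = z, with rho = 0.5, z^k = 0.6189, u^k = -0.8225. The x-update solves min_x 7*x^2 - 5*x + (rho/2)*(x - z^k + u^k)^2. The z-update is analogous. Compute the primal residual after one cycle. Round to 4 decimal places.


ADMM iteration with rho = 0.5, z^k = 0.6189, u^k = -0.8225
Step 1: x-update.
Minimize 7*x^2 - 5*x + (0.5/2)*(x - 0.6189 - 0.8225)^2
FOC: (2*7 + 0.5)*x = 5 + 0.5*(0.6189 + 0.8225)
x^{k+1} = 0.3945
Step 2: z-update.
Minimize 1*z^2 + 4*z + (0.5/2)*(0.3945 - z - 0.8225)^2
FOC: (2*1 + 0.5)*z = -4 + 0.5*(0.3945 - 0.8225)
z^{k+1} = -1.6856
Step 3: u-update.
u^{k+1} = -0.8225 + 0.3945 + 1.6856 = 1.2576
Step 4: Primal residual = |0.3945 + 1.6856| = 2.0801


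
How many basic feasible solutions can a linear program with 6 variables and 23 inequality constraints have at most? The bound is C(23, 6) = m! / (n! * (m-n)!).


Each vertex corresponds to some choice of n active constraints out of m, so the number of vertices is at most C(m, n) = m! / (n!(m-n)!).
m = 23, n = 6
Numerator: 23 * 22 * 21 * 20 * 19 * 18
Denominator: 6! = 720
C(23, 6) = 100947


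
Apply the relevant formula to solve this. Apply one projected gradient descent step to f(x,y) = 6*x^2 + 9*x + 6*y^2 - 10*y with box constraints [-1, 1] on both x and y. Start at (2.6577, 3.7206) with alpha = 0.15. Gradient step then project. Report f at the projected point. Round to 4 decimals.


Step 1: Compute gradient at (2.6577, 3.7206).
grad_x = 2*6*2.6577 + 9 = 40.8924
grad_y = 2*6*3.7206 - 10 = 34.6472
Step 2: Gradient step.
x_raw = 2.6577 - 0.15*40.8924 = -3.4762
y_raw = 3.7206 - 0.15*34.6472 = -1.4765
Step 3: Project onto [-1, 1].
x_proj = clip(-3.4762) = -1.0
y_proj = clip(-1.4765) = -1.0
Step 4: Evaluate f.
f(-1.0, -1.0) = 13.0


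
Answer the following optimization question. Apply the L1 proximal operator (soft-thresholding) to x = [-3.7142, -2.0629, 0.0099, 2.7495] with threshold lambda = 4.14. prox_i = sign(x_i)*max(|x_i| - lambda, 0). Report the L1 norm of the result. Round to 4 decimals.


Soft-thresholding with lambda = 4.14:
prox(-3.7142) = sign(-3.7142)*max(|-3.7142| - 4.14, 0) = 0.0
prox(-2.0629) = sign(-2.0629)*max(|-2.0629| - 4.14, 0) = 0.0
prox(0.0099) = sign(0.0099)*max(|0.0099| - 4.14, 0) = 0.0
prox(2.7495) = sign(2.7495)*max(|2.7495| - 4.14, 0) = 0.0
prox(x) = [0.0, 0.0, 0.0, 0.0]
||prox(x)||_1 = 0.0 + 0.0 + 0.0 + 0.0 = 0.0


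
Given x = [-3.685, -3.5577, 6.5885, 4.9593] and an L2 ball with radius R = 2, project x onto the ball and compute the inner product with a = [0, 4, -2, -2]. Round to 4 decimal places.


Step 1: Compute ||x|| (intermediates to 6 decimals).
||x|| = sqrt((-3.685)^2 + (-3.5577)^2 + 6.5885^2 + 4.9593^2) = 9.7077
Step 2: Project.
Since ||x|| > R, scale = R/||x|| = 2/9.7077 = 0.206022, proj(x) = scale * x
proj(x) = [-0.759191, -0.732964, 1.357376, 1.021725]
Step 3: Dot product.
a^T * proj(x) = 0*(-0.759191) + 4*(-0.732964) - 2*1.357376 - 2*1.021725 = -7.6901


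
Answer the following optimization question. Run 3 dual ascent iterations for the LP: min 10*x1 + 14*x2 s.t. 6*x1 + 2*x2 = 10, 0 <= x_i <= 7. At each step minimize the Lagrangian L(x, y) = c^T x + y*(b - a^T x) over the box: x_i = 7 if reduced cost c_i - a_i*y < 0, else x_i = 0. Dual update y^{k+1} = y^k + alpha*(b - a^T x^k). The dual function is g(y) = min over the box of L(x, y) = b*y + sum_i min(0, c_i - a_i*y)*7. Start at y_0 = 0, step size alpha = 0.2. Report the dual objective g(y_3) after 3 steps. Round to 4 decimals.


Dual ascent for LP: min 10*x1 + 14*x2, 6*x1 + 2*x2 = 10, 0 <= x_i <= 7
Step 1: y^k = 0.0, reduced costs: (10.0, 14.0)
  x^k = (0.0, 0.0), subgradient = b - a^T x = 10.0
  y^{k+1} = 0.0 + 0.2*10.0 = 2.0
Step 2: y^k = 2.0, reduced costs: (-2.0, 10.0)
  x^k = (7.0, 0.0), subgradient = b - a^T x = -32.0
  y^{k+1} = 2.0 + 0.2*-32.0 = -4.4
Step 3: y^k = -4.4, reduced costs: (36.4, 22.8)
  x^k = (0.0, 0.0), subgradient = b - a^T x = 10.0
  y^{k+1} = -4.4 + 0.2*10.0 = -2.4
Dual objective at y_3 = -2.4: reduced costs (24.4, 18.8), box minimizer x = (0.0, 0.0)
g(y_3) = b*y + (c1 - a1*y)*x1 + (c2 - a2*y)*x2 = 10*(-2.4) + 24.4*0.0 + 18.8*0.0 = -24.0 + 0.0 + 0.0 = -24.0


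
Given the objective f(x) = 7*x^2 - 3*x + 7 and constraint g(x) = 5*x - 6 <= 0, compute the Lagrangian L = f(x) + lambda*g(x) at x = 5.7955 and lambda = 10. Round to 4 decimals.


Step 1: Evaluate f(x).
f(5.7955) = 7*5.7955^2 - 3*5.7955 + 7 = 224.7282
Step 2: Evaluate g(x).
g(5.7955) = 5*5.7955 - 6 = 22.9775
Step 3: Compute Lagrangian.
L = 224.7282 + 10*22.9775 = 454.5032


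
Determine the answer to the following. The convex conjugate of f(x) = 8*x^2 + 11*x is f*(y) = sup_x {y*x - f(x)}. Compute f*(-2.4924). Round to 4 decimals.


f*(y) = sup_x {y*x - a*x^2 - b*x} = sup_x {(y-b)*x - a*x^2}
FOC: (y - b) - 2a*x = 0 => x* = (y - b)/(2a)
x* = (-2.4924 - 11)/(2*8) = -0.8433
f*(-2.4924) = (y-b)^2/(4a) = (-2.4924 - 11)^2/(4*8)
= 182.0449/32 = 5.6889


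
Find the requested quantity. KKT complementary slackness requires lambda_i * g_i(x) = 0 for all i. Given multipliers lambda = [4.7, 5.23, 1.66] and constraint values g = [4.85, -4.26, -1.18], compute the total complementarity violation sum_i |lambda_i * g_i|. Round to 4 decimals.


KKT complementary slackness check:
lambda_1 * g_1 = 4.7 * 4.85 = 22.795
lambda_2 * g_2 = 5.23 * -4.26 = -22.2798
lambda_3 * g_3 = 1.66 * -1.18 = -1.9588
Total violation = 22.795 + 22.2798 + 1.9588 = 47.0336


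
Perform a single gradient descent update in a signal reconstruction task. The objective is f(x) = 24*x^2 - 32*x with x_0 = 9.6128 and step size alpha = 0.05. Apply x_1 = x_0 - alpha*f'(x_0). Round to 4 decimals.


We compute the gradient at x_0 and apply the update.
f'(x) = 48*x - 32
f'(9.6128) = 48*9.6128 - 32 = 429.4144
x_1 = 9.6128 - 0.05*429.4144 = -11.8579


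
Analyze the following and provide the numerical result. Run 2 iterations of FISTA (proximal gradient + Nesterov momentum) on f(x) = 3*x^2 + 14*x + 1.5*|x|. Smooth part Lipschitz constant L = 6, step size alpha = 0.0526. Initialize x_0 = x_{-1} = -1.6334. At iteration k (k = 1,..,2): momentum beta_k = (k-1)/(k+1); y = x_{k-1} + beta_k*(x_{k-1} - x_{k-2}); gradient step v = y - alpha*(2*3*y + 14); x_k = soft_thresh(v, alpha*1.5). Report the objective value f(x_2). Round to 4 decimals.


FISTA on f(x) = 3*x^2 + 14*x + 1.5*|x|
L = 6, alpha = 0.0526
Iteration 1: beta = 0.0, y = -1.6334 + 0.0*(-1.6334 + 1.6334) = -1.6334
  grad(y) = 4.1996, v = y - alpha*grad = -1.8543
  prox(v) = soft_thresh(-1.8543, 0.0789) = -1.7754
Iteration 2: beta = 0.3333, y = -1.7754 + 0.3333*(-1.7754 + 1.6334) = -1.8227
  grad(y) = 3.0636, v = y - alpha*grad = -1.9839
  prox(v) = soft_thresh(-1.9839, 0.0789) = -1.905
f(x_2) = 3*(-1.905)^2 + 14*(-1.905) + 1.5*|-1.905| = -12.9254


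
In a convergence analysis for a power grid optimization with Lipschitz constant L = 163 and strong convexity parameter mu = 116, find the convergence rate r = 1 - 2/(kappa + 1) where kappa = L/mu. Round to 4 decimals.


Step 1: Compute the condition number.
kappa = L/mu = 163/116 = 1.4052
Step 2: Compute the convergence rate.
r = 1 - 2/(kappa + 1) = 1 - 2*mu/(L + mu) = (L - mu)/(L + mu) = 47/279 = 0.1685


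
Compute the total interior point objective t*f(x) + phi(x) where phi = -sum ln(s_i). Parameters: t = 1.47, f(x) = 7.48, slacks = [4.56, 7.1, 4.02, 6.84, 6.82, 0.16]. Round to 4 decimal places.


Step 1: Compute log-barrier.
ln values: [1.5173, 1.9601, 1.3913, 1.9228, 1.9199, -1.8326]
phi = -(1.5173 + 1.9601 + 1.3913 + 1.9228 + 1.9199 - 1.8326) = -6.8788
Step 2: Compute augmented objective.
t*f(x) = 1.47*7.48 = 10.9956
Total = 10.9956 - 6.8788 = 4.1168


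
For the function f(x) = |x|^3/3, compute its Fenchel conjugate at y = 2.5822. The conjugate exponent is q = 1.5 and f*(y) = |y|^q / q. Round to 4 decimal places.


The conjugate exponent q satisfies 1/p + 1/q = 1.
p = 3, so q = 3/(3 - 1) = 1.5
|y|^q = 2.5822^1.5 = 4.1494
f*(2.5822) = 4.1494 / 1.5 = 2.7663
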